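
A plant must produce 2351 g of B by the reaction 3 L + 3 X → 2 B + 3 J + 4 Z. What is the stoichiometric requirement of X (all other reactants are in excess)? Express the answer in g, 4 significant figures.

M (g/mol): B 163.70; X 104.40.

n(B) = 2351 / 163.70 = 14.36 mol
n(X) = (3/2) × 14.36 = 21.54 mol
mass = 21.54 × 104.40 = 2249 g

2249 g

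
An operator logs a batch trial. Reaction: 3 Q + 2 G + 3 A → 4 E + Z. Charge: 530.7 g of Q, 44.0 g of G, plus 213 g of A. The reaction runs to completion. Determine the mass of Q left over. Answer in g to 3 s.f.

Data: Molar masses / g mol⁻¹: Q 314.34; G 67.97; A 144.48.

225 g

n(Q) = 530.7 / 314.34 = 1.688 mol
n(G) = 44.00 / 67.97 = 0.6473 mol
n(A) = 213.0 / 144.48 = 1.474 mol
n/ν → Q: 0.5627, G: 0.3237, A: 0.4913; G is limiting.
Q consumed = (3/2) × 0.6473 = 0.9710 mol
Q remaining = 1.688 − 0.9710 = 0.7170 mol
mass = 0.7170 × 314.34 = 225.4 g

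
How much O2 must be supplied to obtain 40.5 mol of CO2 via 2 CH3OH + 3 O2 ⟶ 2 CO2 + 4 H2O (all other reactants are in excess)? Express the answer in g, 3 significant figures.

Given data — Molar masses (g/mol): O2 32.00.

1940 g

n(CO2) = 40.50 mol
n(O2) = (3/2) × 40.50 = 60.75 mol
mass = 60.75 × 32.00 = 1944 g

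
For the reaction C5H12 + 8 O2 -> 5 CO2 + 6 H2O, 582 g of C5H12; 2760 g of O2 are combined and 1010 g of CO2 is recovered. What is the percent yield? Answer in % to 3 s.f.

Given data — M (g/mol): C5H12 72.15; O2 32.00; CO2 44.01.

56.9 %

n(C5H12) = 582.0 / 72.15 = 8.067 mol
n(O2) = 2760 / 32.00 = 86.25 mol
n/ν → C5H12: 8.067, O2: 10.78; C5H12 is limiting.
theoretical n(CO2) = (5/1) × 8.067 = 40.34 mol → 1775 g
% yield = 1010 / 1775 × 100 = 56.90 %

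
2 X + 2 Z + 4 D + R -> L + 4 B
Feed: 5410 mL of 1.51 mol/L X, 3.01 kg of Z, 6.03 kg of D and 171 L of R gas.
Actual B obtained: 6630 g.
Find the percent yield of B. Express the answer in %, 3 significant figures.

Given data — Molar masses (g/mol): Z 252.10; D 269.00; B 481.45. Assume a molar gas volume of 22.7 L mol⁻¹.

n(X) = 1.51 × 5410/1000 = 8.169 mol
n(Z) = 3.010×1000 / 252.10 = 11.94 mol
n(D) = 6.030×1000 / 269.00 = 22.42 mol
n(R) = 171.0 / 22.7 = 7.533 mol
n/ν for X = 8.169/2 = 4.085
n/ν for Z = 11.94/2 = 5.970
n/ν for D = 22.42/4 = 5.605
n/ν for R = 7.533/1 = 7.533
Smallest n/ν is X → limiting reagent.
theoretical n(B) = (4/2) × 8.169 = 16.34 mol → 7867 g
% yield = 6630 / 7867 × 100 = 84.28 %

84.3 %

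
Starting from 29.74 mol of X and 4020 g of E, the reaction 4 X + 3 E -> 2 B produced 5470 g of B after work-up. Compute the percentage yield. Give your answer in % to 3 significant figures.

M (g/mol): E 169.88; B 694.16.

53.0 %

n(X) = 29.74 mol
n(E) = 4020 / 169.88 = 23.66 mol
n/ν for X = 29.74/4 = 7.435
n/ν for E = 23.66/3 = 7.887
Smallest n/ν is X → limiting reagent.
theoretical n(B) = (2/4) × 29.74 = 14.87 mol → 10320 g
% yield = 5470 / 10320 × 100 = 53.00 %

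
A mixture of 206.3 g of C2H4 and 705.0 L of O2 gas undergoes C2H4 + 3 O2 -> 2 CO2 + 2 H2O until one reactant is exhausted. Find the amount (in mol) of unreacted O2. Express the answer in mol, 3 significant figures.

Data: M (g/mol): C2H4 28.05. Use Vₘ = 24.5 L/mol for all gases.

n(C2H4) = 206.3 / 28.05 = 7.355 mol
n(O2) = 705.0 / 24.5 = 28.78 mol
n/ν → C2H4: 7.355, O2: 9.593; C2H4 is limiting.
O2 consumed = (3/1) × 7.355 = 22.07 mol
O2 remaining = 28.78 − 22.07 = 6.710 mol

6.71 mol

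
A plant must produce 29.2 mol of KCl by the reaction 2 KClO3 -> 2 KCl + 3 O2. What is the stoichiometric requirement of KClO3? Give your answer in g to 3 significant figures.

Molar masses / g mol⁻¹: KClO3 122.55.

3580 g

n(KCl) = 29.20 mol
n(KClO3) = (2/2) × 29.20 = 29.20 mol
mass = 29.20 × 122.55 = 3578 g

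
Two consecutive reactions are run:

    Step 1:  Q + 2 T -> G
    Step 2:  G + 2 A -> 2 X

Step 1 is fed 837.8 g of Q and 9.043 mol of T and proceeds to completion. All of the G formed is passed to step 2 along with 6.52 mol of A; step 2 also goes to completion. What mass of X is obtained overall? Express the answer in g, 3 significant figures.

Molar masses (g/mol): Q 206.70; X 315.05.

Step 1:
n(Q) = 837.8 / 206.70 = 4.053 mol
n(T) = 9.043 mol
n/ν for Q = 4.053/1 = 4.053
n/ν for T = 9.043/2 = 4.522
Smallest n/ν is Q → limiting reagent.
n(G) produced = (1/1) × 4.053 = 4.053 mol
Step 2:
n(G) available = 4.053 mol
n(A) = 6.520 mol
n/ν for G = 4.053/1 = 4.053
n/ν for A = 6.520/2 = 3.260
Smallest n/ν is A → limiting reagent.
n(X) = (2/2) × 6.520 = 6.520 mol
mass = 6.520 × 315.05 = 2054 g

2050 g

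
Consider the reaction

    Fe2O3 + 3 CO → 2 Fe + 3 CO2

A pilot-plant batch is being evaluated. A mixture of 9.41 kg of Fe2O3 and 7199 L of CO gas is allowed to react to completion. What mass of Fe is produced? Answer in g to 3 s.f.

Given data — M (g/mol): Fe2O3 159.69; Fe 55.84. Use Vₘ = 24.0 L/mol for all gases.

6580 g

n(Fe2O3) = 9.410×1000 / 159.69 = 58.93 mol
n(CO) = 7199 / 24.0 = 300.0 mol
n/ν for Fe2O3 = 58.93/1 = 58.93
n/ν for CO = 300.0/3 = 100.0
Smallest n/ν is Fe2O3 → limiting reagent.
n(Fe) = (2/1) × 58.93 = 117.9 mol
mass = 117.9 × 55.84 = 6584 g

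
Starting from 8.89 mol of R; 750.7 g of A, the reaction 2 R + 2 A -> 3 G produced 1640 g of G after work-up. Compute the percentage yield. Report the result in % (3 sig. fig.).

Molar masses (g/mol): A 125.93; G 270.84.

n(R) = 8.890 mol
n(A) = 750.7 / 125.93 = 5.961 mol
n/ν → R: 4.445, A: 2.981; A is limiting.
theoretical n(G) = (3/2) × 5.961 = 8.942 mol → 2422 g
% yield = 1640 / 2422 × 100 = 67.71 %

67.7 %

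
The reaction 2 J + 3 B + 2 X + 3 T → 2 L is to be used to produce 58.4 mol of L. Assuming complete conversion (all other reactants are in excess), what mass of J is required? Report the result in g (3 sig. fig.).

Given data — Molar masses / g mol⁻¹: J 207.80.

12100 g

n(L) = 58.40 mol
n(J) = (2/2) × 58.40 = 58.40 mol
mass = 58.40 × 207.80 = 12140 g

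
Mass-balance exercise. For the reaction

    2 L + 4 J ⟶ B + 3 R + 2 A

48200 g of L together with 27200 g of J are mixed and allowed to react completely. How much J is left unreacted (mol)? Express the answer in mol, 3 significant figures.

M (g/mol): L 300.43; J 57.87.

n(L) = 48200 / 300.43 = 160.4 mol
n(J) = 27200 / 57.87 = 470.0 mol
n/ν → L: 80.20, J: 117.5; L is limiting.
J consumed = (4/2) × 160.4 = 320.8 mol
J remaining = 470.0 − 320.8 = 149.2 mol

149 mol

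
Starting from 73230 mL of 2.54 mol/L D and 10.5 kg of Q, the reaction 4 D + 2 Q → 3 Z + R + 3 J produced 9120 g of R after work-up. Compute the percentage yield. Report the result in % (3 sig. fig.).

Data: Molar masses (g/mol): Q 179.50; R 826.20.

37.7 %

n(D) = 2.54 × 73230/1000 = 186.0 mol
n(Q) = 10.50×1000 / 179.50 = 58.50 mol
n/ν → D: 46.50, Q: 29.25; Q is limiting.
theoretical n(R) = (1/2) × 58.50 = 29.25 mol → 24170 g
% yield = 9120 / 24170 × 100 = 37.73 %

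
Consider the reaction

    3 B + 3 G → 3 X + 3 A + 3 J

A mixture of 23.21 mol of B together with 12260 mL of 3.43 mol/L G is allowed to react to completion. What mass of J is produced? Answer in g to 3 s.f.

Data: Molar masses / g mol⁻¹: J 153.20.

3560 g

n(B) = 23.21 mol
n(G) = 3.43 × 12260/1000 = 42.05 mol
n/ν → B: 7.737, G: 14.02; B is limiting.
n(J) = (3/3) × 23.21 = 23.21 mol
mass = 23.21 × 153.20 = 3556 g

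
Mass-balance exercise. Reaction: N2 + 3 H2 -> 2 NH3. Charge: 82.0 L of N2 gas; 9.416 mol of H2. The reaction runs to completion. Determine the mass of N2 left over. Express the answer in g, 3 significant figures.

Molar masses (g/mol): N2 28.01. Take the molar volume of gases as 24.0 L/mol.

7.79 g

n(N2) = 82.00 / 24.0 = 3.417 mol
n(H2) = 9.416 mol
n/ν → N2: 3.417, H2: 3.139; H2 is limiting.
N2 consumed = (1/3) × 9.416 = 3.139 mol
N2 remaining = 3.417 − 3.139 = 0.2780 mol
mass = 0.2780 × 28.01 = 7.787 g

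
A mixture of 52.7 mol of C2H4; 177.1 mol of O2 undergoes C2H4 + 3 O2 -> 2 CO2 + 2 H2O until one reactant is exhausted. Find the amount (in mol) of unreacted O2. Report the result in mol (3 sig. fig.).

19.0 mol

n(C2H4) = 52.70 mol
n(O2) = 177.1 mol
n/ν → C2H4: 52.70, O2: 59.03; C2H4 is limiting.
O2 consumed = (3/1) × 52.70 = 158.1 mol
O2 remaining = 177.1 − 158.1 = 19.00 mol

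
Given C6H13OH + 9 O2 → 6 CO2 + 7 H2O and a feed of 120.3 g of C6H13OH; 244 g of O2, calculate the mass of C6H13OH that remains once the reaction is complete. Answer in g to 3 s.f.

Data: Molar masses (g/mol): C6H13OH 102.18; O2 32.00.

33.7 g

n(C6H13OH) = 120.3 / 102.18 = 1.177 mol
n(O2) = 244.0 / 32.00 = 7.625 mol
n/ν for C6H13OH = 1.177/1 = 1.177
n/ν for O2 = 7.625/9 = 0.8472
Smallest n/ν is O2 → limiting reagent.
C6H13OH consumed = (1/9) × 7.625 = 0.8472 mol
C6H13OH remaining = 1.177 − 0.8472 = 0.3298 mol
mass = 0.3298 × 102.18 = 33.70 g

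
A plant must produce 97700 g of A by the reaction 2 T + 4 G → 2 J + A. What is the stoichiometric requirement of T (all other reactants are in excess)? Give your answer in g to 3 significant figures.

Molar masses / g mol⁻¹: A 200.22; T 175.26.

171000 g

n(A) = 97700 / 200.22 = 488.0 mol
n(T) = (2/1) × 488.0 = 976.0 mol
mass = 976.0 × 175.26 = 171100 g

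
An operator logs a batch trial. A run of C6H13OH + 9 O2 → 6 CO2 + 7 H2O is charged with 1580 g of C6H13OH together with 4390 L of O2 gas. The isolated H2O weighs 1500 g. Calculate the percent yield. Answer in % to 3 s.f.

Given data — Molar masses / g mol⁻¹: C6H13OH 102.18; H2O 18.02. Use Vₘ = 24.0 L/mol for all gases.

n(C6H13OH) = 1580 / 102.18 = 15.46 mol
n(O2) = 4390 / 24.0 = 182.9 mol
n/ν for C6H13OH = 15.46/1 = 15.46
n/ν for O2 = 182.9/9 = 20.32
Smallest n/ν is C6H13OH → limiting reagent.
theoretical n(H2O) = (7/1) × 15.46 = 108.2 mol → 1950 g
% yield = 1500 / 1950 × 100 = 76.92 %

76.9 %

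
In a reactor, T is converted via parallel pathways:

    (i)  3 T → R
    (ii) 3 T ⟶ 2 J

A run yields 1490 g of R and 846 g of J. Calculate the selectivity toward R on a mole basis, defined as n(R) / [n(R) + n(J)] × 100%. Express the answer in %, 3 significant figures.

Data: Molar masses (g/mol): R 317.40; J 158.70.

46.8 %

n(R) = 1490 / 317.40 = 4.694 mol
n(J) = 846 / 158.70 = 5.331 mol
selectivity = 4.694/(4.694+5.331) × 100 = 46.82 %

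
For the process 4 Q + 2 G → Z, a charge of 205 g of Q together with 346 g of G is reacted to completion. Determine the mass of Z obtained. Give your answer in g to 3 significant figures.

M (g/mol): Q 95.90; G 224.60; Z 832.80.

n(Q) = 205.0 / 95.90 = 2.138 mol
n(G) = 346.0 / 224.60 = 1.541 mol
n/ν for Q = 2.138/4 = 0.5345
n/ν for G = 1.541/2 = 0.7705
Smallest n/ν is Q → limiting reagent.
n(Z) = (1/4) × 2.138 = 0.5345 mol
mass = 0.5345 × 832.80 = 445.1 g

445 g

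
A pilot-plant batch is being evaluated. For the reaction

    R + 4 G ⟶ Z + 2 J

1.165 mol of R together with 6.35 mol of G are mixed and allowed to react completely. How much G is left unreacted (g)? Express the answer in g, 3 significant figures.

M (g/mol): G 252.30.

n(R) = 1.165 mol
n(G) = 6.350 mol
n/ν for R = 1.165/1 = 1.165
n/ν for G = 6.350/4 = 1.588
Smallest n/ν is R → limiting reagent.
G consumed = (4/1) × 1.165 = 4.660 mol
G remaining = 6.350 − 4.660 = 1.690 mol
mass = 1.690 × 252.30 = 426.4 g

426 g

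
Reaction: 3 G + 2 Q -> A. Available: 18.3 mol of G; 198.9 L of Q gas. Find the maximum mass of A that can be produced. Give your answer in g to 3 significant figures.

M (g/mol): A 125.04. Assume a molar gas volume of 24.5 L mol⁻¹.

508 g

n(G) = 18.30 mol
n(Q) = 198.9 / 24.5 = 8.118 mol
n/ν → G: 6.100, Q: 4.059; Q is limiting.
n(A) = (1/2) × 8.118 = 4.059 mol
mass = 4.059 × 125.04 = 507.5 g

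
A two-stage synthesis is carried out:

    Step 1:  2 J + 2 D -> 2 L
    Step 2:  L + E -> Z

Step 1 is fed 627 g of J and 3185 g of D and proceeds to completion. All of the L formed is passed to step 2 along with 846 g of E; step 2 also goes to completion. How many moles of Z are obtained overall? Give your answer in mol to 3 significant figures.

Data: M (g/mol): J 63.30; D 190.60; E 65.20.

9.91 mol

Step 1:
n(J) = 627.0 / 63.30 = 9.905 mol
n(D) = 3185 / 190.60 = 16.71 mol
n/ν for J = 9.905/2 = 4.953
n/ν for D = 16.71/2 = 8.355
Smallest n/ν is J → limiting reagent.
n(L) produced = (2/2) × 9.905 = 9.905 mol
Step 2:
n(L) available = 9.905 mol
n(E) = 846.0 / 65.20 = 12.98 mol
n/ν for L = 9.905/1 = 9.905
n/ν for E = 12.98/1 = 12.98
Smallest n/ν is L → limiting reagent.
n(Z) = (1/1) × 9.905 = 9.905 mol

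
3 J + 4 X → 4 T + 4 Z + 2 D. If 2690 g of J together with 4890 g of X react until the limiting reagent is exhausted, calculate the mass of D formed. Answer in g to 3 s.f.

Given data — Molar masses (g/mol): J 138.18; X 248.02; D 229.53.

n(J) = 2690 / 138.18 = 19.47 mol
n(X) = 4890 / 248.02 = 19.72 mol
n/ν for J = 19.47/3 = 6.490
n/ν for X = 19.72/4 = 4.930
Smallest n/ν is X → limiting reagent.
n(D) = (2/4) × 19.72 = 9.860 mol
mass = 9.860 × 229.53 = 2263 g

2260 g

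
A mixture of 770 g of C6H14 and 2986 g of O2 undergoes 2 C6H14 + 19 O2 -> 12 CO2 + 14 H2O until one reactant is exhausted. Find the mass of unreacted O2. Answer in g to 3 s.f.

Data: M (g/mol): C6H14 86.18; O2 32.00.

270 g

n(C6H14) = 770.0 / 86.18 = 8.935 mol
n(O2) = 2986 / 32.00 = 93.31 mol
n/ν for C6H14 = 8.935/2 = 4.468
n/ν for O2 = 93.31/19 = 4.911
Smallest n/ν is C6H14 → limiting reagent.
O2 consumed = (19/2) × 8.935 = 84.88 mol
O2 remaining = 93.31 − 84.88 = 8.430 mol
mass = 8.430 × 32.00 = 269.8 g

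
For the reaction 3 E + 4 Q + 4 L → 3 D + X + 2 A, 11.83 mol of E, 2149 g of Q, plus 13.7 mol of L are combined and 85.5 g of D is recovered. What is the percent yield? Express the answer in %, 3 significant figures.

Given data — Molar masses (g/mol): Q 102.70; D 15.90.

n(E) = 11.83 mol
n(Q) = 2149 / 102.70 = 20.93 mol
n(L) = 13.70 mol
n/ν for E = 11.83/3 = 3.943
n/ν for Q = 20.93/4 = 5.233
n/ν for L = 13.70/4 = 3.425
Smallest n/ν is L → limiting reagent.
theoretical n(D) = (3/4) × 13.70 = 10.28 mol → 163.5 g
% yield = 85.5 / 163.5 × 100 = 52.29 %

52.3 %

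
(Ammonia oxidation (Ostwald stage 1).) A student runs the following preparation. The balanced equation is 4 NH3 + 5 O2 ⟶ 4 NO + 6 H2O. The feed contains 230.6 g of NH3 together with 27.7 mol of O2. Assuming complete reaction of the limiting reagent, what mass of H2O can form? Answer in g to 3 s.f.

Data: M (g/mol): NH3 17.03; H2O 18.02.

366 g

n(NH3) = 230.6 / 17.03 = 13.54 mol
n(O2) = 27.70 mol
n/ν → NH3: 3.385, O2: 5.540; NH3 is limiting.
n(H2O) = (6/4) × 13.54 = 20.31 mol
mass = 20.31 × 18.02 = 366.0 g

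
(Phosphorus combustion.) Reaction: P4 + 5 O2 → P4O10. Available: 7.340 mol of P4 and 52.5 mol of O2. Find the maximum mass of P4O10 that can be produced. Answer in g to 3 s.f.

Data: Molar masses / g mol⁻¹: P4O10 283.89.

2080 g

n(P4) = 7.340 mol
n(O2) = 52.50 mol
n/ν for P4 = 7.340/1 = 7.340
n/ν for O2 = 52.50/5 = 10.50
Smallest n/ν is P4 → limiting reagent.
n(P4O10) = (1/1) × 7.340 = 7.340 mol
mass = 7.340 × 283.89 = 2084 g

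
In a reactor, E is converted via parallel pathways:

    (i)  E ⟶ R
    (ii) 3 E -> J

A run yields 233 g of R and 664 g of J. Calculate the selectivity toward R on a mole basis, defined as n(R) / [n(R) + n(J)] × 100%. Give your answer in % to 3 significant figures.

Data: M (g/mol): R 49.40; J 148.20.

n(R) = 233 / 49.40 = 4.717 mol
n(J) = 664 / 148.20 = 4.480 mol
selectivity = 4.717/(4.717+4.480) × 100 = 51.29 %

51.3 %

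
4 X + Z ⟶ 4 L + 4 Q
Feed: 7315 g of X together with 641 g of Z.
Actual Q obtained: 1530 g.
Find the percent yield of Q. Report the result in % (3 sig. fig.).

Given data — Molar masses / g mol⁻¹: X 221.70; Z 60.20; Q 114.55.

40.5 %

n(X) = 7315 / 221.70 = 33.00 mol
n(Z) = 641.0 / 60.20 = 10.65 mol
n/ν for X = 33.00/4 = 8.250
n/ν for Z = 10.65/1 = 10.65
Smallest n/ν is X → limiting reagent.
theoretical n(Q) = (4/4) × 33.00 = 33.00 mol → 3780 g
% yield = 1530 / 3780 × 100 = 40.48 %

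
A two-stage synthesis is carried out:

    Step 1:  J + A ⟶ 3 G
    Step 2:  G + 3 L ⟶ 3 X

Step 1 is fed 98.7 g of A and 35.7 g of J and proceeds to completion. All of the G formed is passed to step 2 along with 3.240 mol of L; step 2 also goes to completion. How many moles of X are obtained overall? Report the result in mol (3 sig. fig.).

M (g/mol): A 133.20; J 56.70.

Step 1:
n(A) = 98.70 / 133.20 = 0.7410 mol
n(J) = 35.70 / 56.70 = 0.6296 mol
n/ν → A: 0.7410, J: 0.6296; J is limiting.
n(G) produced = (3/1) × 0.6296 = 1.889 mol
Step 2:
n(G) available = 1.889 mol
n(L) = 3.240 mol
n/ν → G: 1.889, L: 1.080; L is limiting.
n(X) = (3/3) × 3.240 = 3.240 mol

3.24 mol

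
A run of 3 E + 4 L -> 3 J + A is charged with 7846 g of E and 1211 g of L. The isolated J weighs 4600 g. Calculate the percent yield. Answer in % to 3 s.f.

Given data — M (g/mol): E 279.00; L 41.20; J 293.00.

71.2 %

n(E) = 7846 / 279.00 = 28.12 mol
n(L) = 1211 / 41.20 = 29.39 mol
n/ν for E = 28.12/3 = 9.373
n/ν for L = 29.39/4 = 7.348
Smallest n/ν is L → limiting reagent.
theoretical n(J) = (3/4) × 29.39 = 22.04 mol → 6458 g
% yield = 4600 / 6458 × 100 = 71.23 %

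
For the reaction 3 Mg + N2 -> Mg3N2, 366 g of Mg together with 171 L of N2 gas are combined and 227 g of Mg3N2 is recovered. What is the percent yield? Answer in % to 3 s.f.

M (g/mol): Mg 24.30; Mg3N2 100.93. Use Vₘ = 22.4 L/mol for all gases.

n(Mg) = 366.0 / 24.30 = 15.06 mol
n(N2) = 171.0 / 22.4 = 7.634 mol
n/ν for Mg = 15.06/3 = 5.020
n/ν for N2 = 7.634/1 = 7.634
Smallest n/ν is Mg → limiting reagent.
theoretical n(Mg3N2) = (1/3) × 15.06 = 5.020 mol → 506.7 g
% yield = 227 / 506.7 × 100 = 44.80 %

44.8 %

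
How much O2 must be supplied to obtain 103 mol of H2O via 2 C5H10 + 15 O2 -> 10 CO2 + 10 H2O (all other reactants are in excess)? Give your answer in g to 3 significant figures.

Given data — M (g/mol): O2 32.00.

n(H2O) = 103.0 mol
n(O2) = (15/10) × 103.0 = 154.5 mol
mass = 154.5 × 32.00 = 4944 g

4940 g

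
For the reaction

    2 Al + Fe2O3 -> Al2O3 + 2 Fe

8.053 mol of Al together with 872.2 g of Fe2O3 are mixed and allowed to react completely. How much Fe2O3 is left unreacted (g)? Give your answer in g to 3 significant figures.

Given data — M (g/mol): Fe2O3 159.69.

n(Al) = 8.053 mol
n(Fe2O3) = 872.2 / 159.69 = 5.462 mol
n/ν for Al = 8.053/2 = 4.027
n/ν for Fe2O3 = 5.462/1 = 5.462
Smallest n/ν is Al → limiting reagent.
Fe2O3 consumed = (1/2) × 8.053 = 4.027 mol
Fe2O3 remaining = 5.462 − 4.027 = 1.435 mol
mass = 1.435 × 159.69 = 229.2 g

229 g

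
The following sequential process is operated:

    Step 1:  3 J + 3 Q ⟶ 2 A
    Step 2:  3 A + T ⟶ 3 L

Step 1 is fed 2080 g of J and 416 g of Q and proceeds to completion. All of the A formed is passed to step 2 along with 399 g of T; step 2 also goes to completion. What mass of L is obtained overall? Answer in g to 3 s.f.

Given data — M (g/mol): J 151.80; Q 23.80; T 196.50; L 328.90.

Step 1:
n(J) = 2080 / 151.80 = 13.70 mol
n(Q) = 416.0 / 23.80 = 17.48 mol
n/ν for J = 13.70/3 = 4.567
n/ν for Q = 17.48/3 = 5.827
Smallest n/ν is J → limiting reagent.
n(A) produced = (2/3) × 13.70 = 9.133 mol
Step 2:
n(A) available = 9.133 mol
n(T) = 399.0 / 196.50 = 2.031 mol
n/ν for A = 9.133/3 = 3.044
n/ν for T = 2.031/1 = 2.031
Smallest n/ν is T → limiting reagent.
n(L) = (3/1) × 2.031 = 6.093 mol
mass = 6.093 × 328.90 = 2004 g

2000 g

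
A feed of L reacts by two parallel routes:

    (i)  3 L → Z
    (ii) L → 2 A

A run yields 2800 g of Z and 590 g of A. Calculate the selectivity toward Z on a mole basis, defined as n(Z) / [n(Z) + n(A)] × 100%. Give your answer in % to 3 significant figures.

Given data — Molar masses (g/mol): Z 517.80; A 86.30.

44.2 %

n(Z) = 2800 / 517.80 = 5.407 mol
n(A) = 590 / 86.30 = 6.837 mol
selectivity = 5.407/(5.407+6.837) × 100 = 44.16 %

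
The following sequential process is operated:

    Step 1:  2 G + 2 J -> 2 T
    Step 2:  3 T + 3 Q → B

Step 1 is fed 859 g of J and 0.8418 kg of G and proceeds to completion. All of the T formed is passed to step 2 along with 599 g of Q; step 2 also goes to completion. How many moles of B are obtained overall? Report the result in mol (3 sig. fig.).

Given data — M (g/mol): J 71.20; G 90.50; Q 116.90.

1.71 mol

Step 1:
n(J) = 859.0 / 71.20 = 12.06 mol
n(G) = 0.8418×1000 / 90.50 = 9.302 mol
n/ν for J = 12.06/2 = 6.030
n/ν for G = 9.302/2 = 4.651
Smallest n/ν is G → limiting reagent.
n(T) produced = (2/2) × 9.302 = 9.302 mol
Step 2:
n(T) available = 9.302 mol
n(Q) = 599.0 / 116.90 = 5.124 mol
n/ν for T = 9.302/3 = 3.101
n/ν for Q = 5.124/3 = 1.708
Smallest n/ν is Q → limiting reagent.
n(B) = (1/3) × 5.124 = 1.708 mol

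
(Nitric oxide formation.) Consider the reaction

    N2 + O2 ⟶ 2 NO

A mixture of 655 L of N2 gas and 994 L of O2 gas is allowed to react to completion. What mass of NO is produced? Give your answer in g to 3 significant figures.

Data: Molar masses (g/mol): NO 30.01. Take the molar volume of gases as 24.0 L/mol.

n(N2) = 655.0 / 24.0 = 27.29 mol
n(O2) = 994.0 / 24.0 = 41.42 mol
n/ν for N2 = 27.29/1 = 27.29
n/ν for O2 = 41.42/1 = 41.42
Smallest n/ν is N2 → limiting reagent.
n(NO) = (2/1) × 27.29 = 54.58 mol
mass = 54.58 × 30.01 = 1638 g

1640 g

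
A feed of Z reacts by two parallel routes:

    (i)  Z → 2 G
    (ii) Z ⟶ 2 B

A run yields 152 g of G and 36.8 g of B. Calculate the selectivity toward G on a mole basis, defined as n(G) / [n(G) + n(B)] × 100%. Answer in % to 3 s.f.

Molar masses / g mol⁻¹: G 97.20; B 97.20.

80.5 %

n(G) = 152 / 97.20 = 1.564 mol
n(B) = 36.8 / 97.20 = 0.3786 mol
selectivity = 1.564/(1.564+0.3786) × 100 = 80.51 %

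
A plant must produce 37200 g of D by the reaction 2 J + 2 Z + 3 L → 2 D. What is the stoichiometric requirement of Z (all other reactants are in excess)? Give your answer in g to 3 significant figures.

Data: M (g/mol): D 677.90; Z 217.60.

11900 g

n(D) = 37200 / 677.90 = 54.88 mol
n(Z) = (2/2) × 54.88 = 54.88 mol
mass = 54.88 × 217.60 = 11940 g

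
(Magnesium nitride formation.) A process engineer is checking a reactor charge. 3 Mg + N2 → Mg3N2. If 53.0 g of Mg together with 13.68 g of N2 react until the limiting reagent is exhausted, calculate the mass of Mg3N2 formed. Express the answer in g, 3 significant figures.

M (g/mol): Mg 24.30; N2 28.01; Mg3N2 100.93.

49.3 g

n(Mg) = 53.00 / 24.30 = 2.181 mol
n(N2) = 13.68 / 28.01 = 0.4884 mol
n/ν for Mg = 2.181/3 = 0.7270
n/ν for N2 = 0.4884/1 = 0.4884
Smallest n/ν is N2 → limiting reagent.
n(Mg3N2) = (1/1) × 0.4884 = 0.4884 mol
mass = 0.4884 × 100.93 = 49.29 g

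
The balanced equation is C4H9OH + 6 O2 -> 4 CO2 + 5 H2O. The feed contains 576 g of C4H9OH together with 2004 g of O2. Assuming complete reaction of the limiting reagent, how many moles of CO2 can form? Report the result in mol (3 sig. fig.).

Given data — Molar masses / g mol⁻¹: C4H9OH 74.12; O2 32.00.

n(C4H9OH) = 576.0 / 74.12 = 7.771 mol
n(O2) = 2004 / 32.00 = 62.63 mol
n/ν for C4H9OH = 7.771/1 = 7.771
n/ν for O2 = 62.63/6 = 10.44
Smallest n/ν is C4H9OH → limiting reagent.
n(CO2) = (4/1) × 7.771 = 31.08 mol

31.1 mol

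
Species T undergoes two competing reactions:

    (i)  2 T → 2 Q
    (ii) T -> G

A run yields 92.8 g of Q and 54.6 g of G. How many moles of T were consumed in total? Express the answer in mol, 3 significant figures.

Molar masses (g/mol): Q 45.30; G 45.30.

n(Q) = 92.8 / 45.30 = 2.049 mol
n(G) = 54.6 / 45.30 = 1.205 mol
n(T) via (i) = (2/2)×2.049 = 2.049 mol
n(T) via (ii) = (1/1)×1.205 = 1.205 mol
total n(T) = 2.049 + 1.205 = 3.254 mol

3.25 mol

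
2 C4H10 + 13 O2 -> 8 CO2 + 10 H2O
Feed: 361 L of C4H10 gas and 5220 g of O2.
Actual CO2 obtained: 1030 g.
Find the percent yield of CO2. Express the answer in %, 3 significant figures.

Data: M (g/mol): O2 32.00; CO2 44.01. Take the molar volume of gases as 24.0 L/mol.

38.9 %

n(C4H10) = 361.0 / 24.0 = 15.04 mol
n(O2) = 5220 / 32.00 = 163.1 mol
n/ν → C4H10: 7.520, O2: 12.55; C4H10 is limiting.
theoretical n(CO2) = (8/2) × 15.04 = 60.16 mol → 2648 g
% yield = 1030 / 2648 × 100 = 38.90 %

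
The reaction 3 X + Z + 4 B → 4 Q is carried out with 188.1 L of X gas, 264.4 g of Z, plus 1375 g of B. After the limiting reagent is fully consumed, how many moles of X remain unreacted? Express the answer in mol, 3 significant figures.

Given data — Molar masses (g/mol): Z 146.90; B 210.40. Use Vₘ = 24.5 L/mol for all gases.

n(X) = 188.1 / 24.5 = 7.678 mol
n(Z) = 264.4 / 146.90 = 1.800 mol
n(B) = 1375 / 210.40 = 6.535 mol
n/ν for X = 7.678/3 = 2.559
n/ν for Z = 1.800/1 = 1.800
n/ν for B = 6.535/4 = 1.634
Smallest n/ν is B → limiting reagent.
X consumed = (3/4) × 6.535 = 4.901 mol
X remaining = 7.678 − 4.901 = 2.777 mol

2.78 mol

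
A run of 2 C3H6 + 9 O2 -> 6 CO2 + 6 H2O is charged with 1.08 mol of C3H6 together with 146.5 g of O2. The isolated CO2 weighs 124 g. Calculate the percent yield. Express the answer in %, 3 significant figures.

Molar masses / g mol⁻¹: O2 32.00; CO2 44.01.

n(C3H6) = 1.080 mol
n(O2) = 146.5 / 32.00 = 4.578 mol
n/ν for C3H6 = 1.080/2 = 0.5400
n/ν for O2 = 4.578/9 = 0.5087
Smallest n/ν is O2 → limiting reagent.
theoretical n(CO2) = (6/9) × 4.578 = 3.052 mol → 134.3 g
% yield = 124 / 134.3 × 100 = 92.33 %

92.3 %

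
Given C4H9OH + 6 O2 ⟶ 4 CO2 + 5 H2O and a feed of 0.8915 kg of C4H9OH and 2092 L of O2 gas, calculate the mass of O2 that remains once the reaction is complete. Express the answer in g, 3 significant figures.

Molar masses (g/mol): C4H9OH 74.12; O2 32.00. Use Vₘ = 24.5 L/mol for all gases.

423 g

n(C4H9OH) = 0.8915×1000 / 74.12 = 12.03 mol
n(O2) = 2092 / 24.5 = 85.39 mol
n/ν → C4H9OH: 12.03, O2: 14.23; C4H9OH is limiting.
O2 consumed = (6/1) × 12.03 = 72.18 mol
O2 remaining = 85.39 − 72.18 = 13.21 mol
mass = 13.21 × 32.00 = 422.7 g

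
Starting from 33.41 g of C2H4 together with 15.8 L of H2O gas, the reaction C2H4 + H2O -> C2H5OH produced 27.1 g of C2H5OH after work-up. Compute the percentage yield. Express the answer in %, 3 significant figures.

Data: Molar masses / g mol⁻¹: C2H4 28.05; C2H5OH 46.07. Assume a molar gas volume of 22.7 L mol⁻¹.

84.5 %

n(C2H4) = 33.41 / 28.05 = 1.191 mol
n(H2O) = 15.80 / 22.7 = 0.6960 mol
n/ν for C2H4 = 1.191/1 = 1.191
n/ν for H2O = 0.6960/1 = 0.6960
Smallest n/ν is H2O → limiting reagent.
theoretical n(C2H5OH) = (1/1) × 0.6960 = 0.6960 mol → 32.06 g
% yield = 27.1 / 32.06 × 100 = 84.53 %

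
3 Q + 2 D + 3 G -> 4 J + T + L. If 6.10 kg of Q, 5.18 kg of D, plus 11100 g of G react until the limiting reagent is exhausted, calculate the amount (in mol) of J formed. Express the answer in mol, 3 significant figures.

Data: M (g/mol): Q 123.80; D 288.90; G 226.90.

n(Q) = 6.100×1000 / 123.80 = 49.27 mol
n(D) = 5.180×1000 / 288.90 = 17.93 mol
n(G) = 11100 / 226.90 = 48.92 mol
n/ν for Q = 49.27/3 = 16.42
n/ν for D = 17.93/2 = 8.965
n/ν for G = 48.92/3 = 16.31
Smallest n/ν is D → limiting reagent.
n(J) = (4/2) × 17.93 = 35.86 mol

35.9 mol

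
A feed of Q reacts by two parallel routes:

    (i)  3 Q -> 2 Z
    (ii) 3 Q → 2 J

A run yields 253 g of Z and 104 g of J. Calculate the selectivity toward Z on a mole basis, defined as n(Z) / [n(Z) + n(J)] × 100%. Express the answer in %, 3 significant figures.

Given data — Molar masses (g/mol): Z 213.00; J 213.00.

n(Z) = 253 / 213.00 = 1.188 mol
n(J) = 104 / 213.00 = 0.4883 mol
selectivity = 1.188/(1.188+0.4883) × 100 = 70.87 %

70.9 %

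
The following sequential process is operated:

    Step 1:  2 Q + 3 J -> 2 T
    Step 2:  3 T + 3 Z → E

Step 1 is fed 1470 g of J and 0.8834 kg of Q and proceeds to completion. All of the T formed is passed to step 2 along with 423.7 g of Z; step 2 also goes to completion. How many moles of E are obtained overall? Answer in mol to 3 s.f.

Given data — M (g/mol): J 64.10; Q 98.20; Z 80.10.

Step 1:
n(J) = 1470 / 64.10 = 22.93 mol
n(Q) = 0.8834×1000 / 98.20 = 8.996 mol
n/ν for J = 22.93/3 = 7.643
n/ν for Q = 8.996/2 = 4.498
Smallest n/ν is Q → limiting reagent.
n(T) produced = (2/2) × 8.996 = 8.996 mol
Step 2:
n(T) available = 8.996 mol
n(Z) = 423.7 / 80.10 = 5.290 mol
n/ν for T = 8.996/3 = 2.999
n/ν for Z = 5.290/3 = 1.763
Smallest n/ν is Z → limiting reagent.
n(E) = (1/3) × 5.290 = 1.763 mol

1.76 mol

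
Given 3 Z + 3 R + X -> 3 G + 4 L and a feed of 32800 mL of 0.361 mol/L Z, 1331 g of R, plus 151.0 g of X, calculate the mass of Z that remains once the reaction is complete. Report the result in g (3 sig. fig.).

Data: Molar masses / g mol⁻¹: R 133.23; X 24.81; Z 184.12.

n(Z) = 0.361 × 32800/1000 = 11.84 mol
n(R) = 1331 / 133.23 = 9.990 mol
n(X) = 151.0 / 24.81 = 6.086 mol
n/ν for Z = 11.84/3 = 3.947
n/ν for R = 9.990/3 = 3.330
n/ν for X = 6.086/1 = 6.086
Smallest n/ν is R → limiting reagent.
Z consumed = (3/3) × 9.990 = 9.990 mol
Z remaining = 11.84 − 9.990 = 1.850 mol
mass = 1.850 × 184.12 = 340.6 g

341 g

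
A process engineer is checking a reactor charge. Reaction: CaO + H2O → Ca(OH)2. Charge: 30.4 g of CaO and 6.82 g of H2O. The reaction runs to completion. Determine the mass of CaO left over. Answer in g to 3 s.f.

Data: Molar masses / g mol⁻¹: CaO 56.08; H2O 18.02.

n(CaO) = 30.40 / 56.08 = 0.5421 mol
n(H2O) = 6.820 / 18.02 = 0.3785 mol
n/ν → CaO: 0.5421, H2O: 0.3785; H2O is limiting.
CaO consumed = (1/1) × 0.3785 = 0.3785 mol
CaO remaining = 0.5421 − 0.3785 = 0.1636 mol
mass = 0.1636 × 56.08 = 9.175 g

9.18 g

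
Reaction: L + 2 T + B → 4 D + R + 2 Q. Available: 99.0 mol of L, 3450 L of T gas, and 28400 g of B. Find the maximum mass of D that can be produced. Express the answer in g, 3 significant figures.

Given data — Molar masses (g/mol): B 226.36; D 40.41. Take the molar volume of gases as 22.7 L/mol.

n(L) = 99.00 mol
n(T) = 3450 / 22.7 = 152.0 mol
n(B) = 28400 / 226.36 = 125.5 mol
n/ν for L = 99.00/1 = 99.00
n/ν for T = 152.0/2 = 76.00
n/ν for B = 125.5/1 = 125.5
Smallest n/ν is T → limiting reagent.
n(D) = (4/2) × 152.0 = 304.0 mol
mass = 304.0 × 40.41 = 12280 g

12300 g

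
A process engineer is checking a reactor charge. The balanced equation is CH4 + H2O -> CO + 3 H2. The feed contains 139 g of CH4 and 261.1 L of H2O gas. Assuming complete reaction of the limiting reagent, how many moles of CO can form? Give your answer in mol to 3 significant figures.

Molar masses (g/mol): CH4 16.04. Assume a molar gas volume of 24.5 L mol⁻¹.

8.67 mol

n(CH4) = 139.0 / 16.04 = 8.666 mol
n(H2O) = 261.1 / 24.5 = 10.66 mol
n/ν for CH4 = 8.666/1 = 8.666
n/ν for H2O = 10.66/1 = 10.66
Smallest n/ν is CH4 → limiting reagent.
n(CO) = (1/1) × 8.666 = 8.666 mol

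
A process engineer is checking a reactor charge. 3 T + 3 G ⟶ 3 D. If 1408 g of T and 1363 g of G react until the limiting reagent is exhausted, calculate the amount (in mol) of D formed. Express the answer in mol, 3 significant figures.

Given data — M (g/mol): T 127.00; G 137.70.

n(T) = 1408 / 127.00 = 11.09 mol
n(G) = 1363 / 137.70 = 9.898 mol
n/ν for T = 11.09/3 = 3.697
n/ν for G = 9.898/3 = 3.299
Smallest n/ν is G → limiting reagent.
n(D) = (3/3) × 9.898 = 9.898 mol

9.90 mol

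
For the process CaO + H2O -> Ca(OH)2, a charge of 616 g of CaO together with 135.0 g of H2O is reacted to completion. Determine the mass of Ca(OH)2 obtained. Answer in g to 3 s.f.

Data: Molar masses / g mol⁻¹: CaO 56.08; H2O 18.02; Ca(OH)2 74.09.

555 g

n(CaO) = 616.0 / 56.08 = 10.98 mol
n(H2O) = 135.0 / 18.02 = 7.492 mol
n/ν for CaO = 10.98/1 = 10.98
n/ν for H2O = 7.492/1 = 7.492
Smallest n/ν is H2O → limiting reagent.
n(Ca(OH)2) = (1/1) × 7.492 = 7.492 mol
mass = 7.492 × 74.09 = 555.1 g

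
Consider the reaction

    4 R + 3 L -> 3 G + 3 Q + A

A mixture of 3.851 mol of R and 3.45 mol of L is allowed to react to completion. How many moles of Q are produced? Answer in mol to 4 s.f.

n(R) = 3.851 mol
n(L) = 3.450 mol
n/ν → R: 0.9628, L: 1.150; R is limiting.
n(Q) = (3/4) × 3.851 = 2.888 mol

2.888 mol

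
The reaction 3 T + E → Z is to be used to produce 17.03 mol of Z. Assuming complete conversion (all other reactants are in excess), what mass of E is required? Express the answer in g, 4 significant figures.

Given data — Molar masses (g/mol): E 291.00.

4956 g

n(Z) = 17.03 mol
n(E) = (1/1) × 17.03 = 17.03 mol
mass = 17.03 × 291.00 = 4956 g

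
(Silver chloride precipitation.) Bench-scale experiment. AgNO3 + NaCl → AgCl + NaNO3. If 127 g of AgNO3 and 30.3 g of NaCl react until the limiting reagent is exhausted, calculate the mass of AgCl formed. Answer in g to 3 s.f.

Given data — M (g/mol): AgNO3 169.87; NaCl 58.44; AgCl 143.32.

74.3 g

n(AgNO3) = 127.0 / 169.87 = 0.7476 mol
n(NaCl) = 30.30 / 58.44 = 0.5185 mol
n/ν for AgNO3 = 0.7476/1 = 0.7476
n/ν for NaCl = 0.5185/1 = 0.5185
Smallest n/ν is NaCl → limiting reagent.
n(AgCl) = (1/1) × 0.5185 = 0.5185 mol
mass = 0.5185 × 143.32 = 74.31 g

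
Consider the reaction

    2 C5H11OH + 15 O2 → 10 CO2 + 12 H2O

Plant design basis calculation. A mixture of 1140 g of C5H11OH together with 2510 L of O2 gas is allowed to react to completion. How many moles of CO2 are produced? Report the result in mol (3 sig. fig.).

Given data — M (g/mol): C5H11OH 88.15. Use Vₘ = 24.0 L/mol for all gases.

64.7 mol

n(C5H11OH) = 1140 / 88.15 = 12.93 mol
n(O2) = 2510 / 24.0 = 104.6 mol
n/ν → C5H11OH: 6.465, O2: 6.973; C5H11OH is limiting.
n(CO2) = (10/2) × 12.93 = 64.65 mol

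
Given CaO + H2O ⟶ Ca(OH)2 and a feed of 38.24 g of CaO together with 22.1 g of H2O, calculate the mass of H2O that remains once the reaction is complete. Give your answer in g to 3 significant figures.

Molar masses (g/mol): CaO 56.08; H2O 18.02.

n(CaO) = 38.24 / 56.08 = 0.6819 mol
n(H2O) = 22.10 / 18.02 = 1.226 mol
n/ν for CaO = 0.6819/1 = 0.6819
n/ν for H2O = 1.226/1 = 1.226
Smallest n/ν is CaO → limiting reagent.
H2O consumed = (1/1) × 0.6819 = 0.6819 mol
H2O remaining = 1.226 − 0.6819 = 0.5441 mol
mass = 0.5441 × 18.02 = 9.805 g

9.81 g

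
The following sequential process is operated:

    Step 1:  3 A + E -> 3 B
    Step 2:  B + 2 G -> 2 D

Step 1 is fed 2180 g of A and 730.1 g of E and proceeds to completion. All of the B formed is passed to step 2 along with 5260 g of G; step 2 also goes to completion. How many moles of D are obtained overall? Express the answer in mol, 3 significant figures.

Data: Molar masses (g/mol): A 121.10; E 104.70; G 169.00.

31.1 mol

Step 1:
n(A) = 2180 / 121.10 = 18.00 mol
n(E) = 730.1 / 104.70 = 6.973 mol
n/ν → A: 6.000, E: 6.973; A is limiting.
n(B) produced = (3/3) × 18.00 = 18.00 mol
Step 2:
n(B) available = 18.00 mol
n(G) = 5260 / 169.00 = 31.12 mol
n/ν → B: 18.00, G: 15.56; G is limiting.
n(D) = (2/2) × 31.12 = 31.12 mol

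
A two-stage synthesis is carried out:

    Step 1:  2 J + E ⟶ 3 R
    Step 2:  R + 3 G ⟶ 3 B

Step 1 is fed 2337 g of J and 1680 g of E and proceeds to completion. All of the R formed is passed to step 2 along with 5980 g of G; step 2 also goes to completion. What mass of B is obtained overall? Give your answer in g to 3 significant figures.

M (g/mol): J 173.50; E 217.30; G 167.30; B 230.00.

Step 1:
n(J) = 2337 / 173.50 = 13.47 mol
n(E) = 1680 / 217.30 = 7.731 mol
n/ν for J = 13.47/2 = 6.735
n/ν for E = 7.731/1 = 7.731
Smallest n/ν is J → limiting reagent.
n(R) produced = (3/2) × 13.47 = 20.21 mol
Step 2:
n(R) available = 20.21 mol
n(G) = 5980 / 167.30 = 35.74 mol
n/ν for R = 20.21/1 = 20.21
n/ν for G = 35.74/3 = 11.91
Smallest n/ν is G → limiting reagent.
n(B) = (3/3) × 35.74 = 35.74 mol
mass = 35.74 × 230.00 = 8220 g

8220 g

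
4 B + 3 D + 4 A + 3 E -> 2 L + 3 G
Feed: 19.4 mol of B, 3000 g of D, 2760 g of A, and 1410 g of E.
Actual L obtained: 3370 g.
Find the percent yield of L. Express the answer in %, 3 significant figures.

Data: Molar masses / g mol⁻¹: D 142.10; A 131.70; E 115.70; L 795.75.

n(B) = 19.40 mol
n(D) = 3000 / 142.10 = 21.11 mol
n(A) = 2760 / 131.70 = 20.96 mol
n(E) = 1410 / 115.70 = 12.19 mol
n/ν for B = 19.40/4 = 4.850
n/ν for D = 21.11/3 = 7.037
n/ν for A = 20.96/4 = 5.240
n/ν for E = 12.19/3 = 4.063
Smallest n/ν is E → limiting reagent.
theoretical n(L) = (2/3) × 12.19 = 8.127 mol → 6467 g
% yield = 3370 / 6467 × 100 = 52.11 %

52.1 %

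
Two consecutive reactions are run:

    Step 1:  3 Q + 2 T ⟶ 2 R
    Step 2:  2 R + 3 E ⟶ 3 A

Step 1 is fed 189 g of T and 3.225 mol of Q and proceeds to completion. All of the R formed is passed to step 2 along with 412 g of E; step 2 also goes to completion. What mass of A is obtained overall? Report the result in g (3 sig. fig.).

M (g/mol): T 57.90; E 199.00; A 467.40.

Step 1:
n(T) = 189.0 / 57.90 = 3.264 mol
n(Q) = 3.225 mol
n/ν for T = 3.264/2 = 1.632
n/ν for Q = 3.225/3 = 1.075
Smallest n/ν is Q → limiting reagent.
n(R) produced = (2/3) × 3.225 = 2.150 mol
Step 2:
n(R) available = 2.150 mol
n(E) = 412.0 / 199.00 = 2.070 mol
n/ν for R = 2.150/2 = 1.075
n/ν for E = 2.070/3 = 0.6900
Smallest n/ν is E → limiting reagent.
n(A) = (3/3) × 2.070 = 2.070 mol
mass = 2.070 × 467.40 = 967.5 g

968 g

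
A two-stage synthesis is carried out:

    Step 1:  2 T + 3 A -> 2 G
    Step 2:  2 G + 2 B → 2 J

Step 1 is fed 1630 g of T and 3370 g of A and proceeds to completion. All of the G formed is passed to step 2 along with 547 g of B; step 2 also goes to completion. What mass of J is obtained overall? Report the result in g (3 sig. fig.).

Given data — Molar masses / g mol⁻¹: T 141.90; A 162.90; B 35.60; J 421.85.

Step 1:
n(T) = 1630 / 141.90 = 11.49 mol
n(A) = 3370 / 162.90 = 20.69 mol
n/ν for T = 11.49/2 = 5.745
n/ν for A = 20.69/3 = 6.897
Smallest n/ν is T → limiting reagent.
n(G) produced = (2/2) × 11.49 = 11.49 mol
Step 2:
n(G) available = 11.49 mol
n(B) = 547.0 / 35.60 = 15.37 mol
n/ν for G = 11.49/2 = 5.745
n/ν for B = 15.37/2 = 7.685
Smallest n/ν is G → limiting reagent.
n(J) = (2/2) × 11.49 = 11.49 mol
mass = 11.49 × 421.85 = 4847 g

4850 g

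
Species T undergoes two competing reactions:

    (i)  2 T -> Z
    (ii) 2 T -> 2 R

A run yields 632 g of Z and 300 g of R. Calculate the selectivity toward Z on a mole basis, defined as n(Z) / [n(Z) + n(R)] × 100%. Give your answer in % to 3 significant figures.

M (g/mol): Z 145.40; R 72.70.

51.3 %

n(Z) = 632 / 145.40 = 4.347 mol
n(R) = 300 / 72.70 = 4.127 mol
selectivity = 4.347/(4.347+4.127) × 100 = 51.30 %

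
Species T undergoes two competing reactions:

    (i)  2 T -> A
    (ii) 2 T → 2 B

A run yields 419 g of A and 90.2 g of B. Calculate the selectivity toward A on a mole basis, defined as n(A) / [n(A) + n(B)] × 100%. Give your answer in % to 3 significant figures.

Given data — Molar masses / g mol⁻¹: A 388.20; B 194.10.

69.9 %

n(A) = 419 / 388.20 = 1.079 mol
n(B) = 90.2 / 194.10 = 0.4647 mol
selectivity = 1.079/(1.079+0.4647) × 100 = 69.90 %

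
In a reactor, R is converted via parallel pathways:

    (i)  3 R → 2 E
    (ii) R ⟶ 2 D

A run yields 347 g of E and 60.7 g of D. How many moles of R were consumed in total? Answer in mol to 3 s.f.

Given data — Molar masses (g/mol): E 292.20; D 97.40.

2.09 mol

n(E) = 347 / 292.20 = 1.188 mol
n(D) = 60.7 / 97.40 = 0.6232 mol
n(R) via (i) = (3/2)×1.188 = 1.782 mol
n(R) via (ii) = (1/2)×0.6232 = 0.3116 mol
total n(R) = 1.782 + 0.3116 = 2.094 mol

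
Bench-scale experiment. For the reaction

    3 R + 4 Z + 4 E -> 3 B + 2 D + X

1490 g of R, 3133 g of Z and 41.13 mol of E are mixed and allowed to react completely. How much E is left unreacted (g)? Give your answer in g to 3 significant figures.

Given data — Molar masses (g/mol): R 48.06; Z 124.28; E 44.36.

706 g

n(R) = 1490 / 48.06 = 31.00 mol
n(Z) = 3133 / 124.28 = 25.21 mol
n(E) = 41.13 mol
n/ν for R = 31.00/3 = 10.33
n/ν for Z = 25.21/4 = 6.303
n/ν for E = 41.13/4 = 10.28
Smallest n/ν is Z → limiting reagent.
E consumed = (4/4) × 25.21 = 25.21 mol
E remaining = 41.13 − 25.21 = 15.92 mol
mass = 15.92 × 44.36 = 706.2 g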